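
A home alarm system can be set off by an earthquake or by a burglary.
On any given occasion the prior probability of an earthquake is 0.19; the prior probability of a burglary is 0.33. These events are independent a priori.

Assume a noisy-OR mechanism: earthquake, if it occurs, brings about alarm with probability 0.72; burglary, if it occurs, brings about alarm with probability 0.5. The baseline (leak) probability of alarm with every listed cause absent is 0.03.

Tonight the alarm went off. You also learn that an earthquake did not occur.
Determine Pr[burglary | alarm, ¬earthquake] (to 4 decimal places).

Under noisy-OR, P(alarm | causes) = 1 − (1−0.03)·∏(1−qᵢ) over the active causes.
Enumerate both values of burglary and weight by the priors:
  P(alarm | ¬earthquake) = 0.03×0.67 + 0.515×0.33
        = 0.020100 + 0.169950 = 0.190050
Keeping only the burglary-present terms gives 0.169950, so
  P(burglary | alarm, ¬earthquake) = 0.169950 / 0.190050 ≈ 0.8942

Pr[burglary | alarm, ¬earthquake] ≈ 0.8942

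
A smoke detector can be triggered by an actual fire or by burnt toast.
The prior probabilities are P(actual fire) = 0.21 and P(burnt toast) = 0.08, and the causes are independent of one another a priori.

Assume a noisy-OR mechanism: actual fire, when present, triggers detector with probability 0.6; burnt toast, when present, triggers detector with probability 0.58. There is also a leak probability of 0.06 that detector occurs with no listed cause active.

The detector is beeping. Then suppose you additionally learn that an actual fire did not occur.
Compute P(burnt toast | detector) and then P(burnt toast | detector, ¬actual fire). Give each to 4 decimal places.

P(burnt toast | detector) ≈ 0.2419; P(burnt toast | detector, ¬actual fire) ≈ 0.4673

Under noisy-OR, P(detector | causes) = 1 − (1−0.06)·∏(1−qᵢ) over the active causes.
P(detector) = 0.06×0.79×0.92 + 0.6052×0.79×0.08 + 0.624×0.21×0.92 + 0.84208×0.21×0.08 = 0.043608 + 0.038249 + 0.120557 + 0.014147 = 0.216561
Restricting to configurations with burnt toast present: 0.038249 + 0.014147 = 0.052396.
So P(burnt toast | detector) = 0.052396/0.216561 ≈ 0.2419.

Now condition on the additional information:
By total probability over both values of burnt toast:
  P(detector | ¬actual fire) = 0.06*0.92 + 0.6052*0.08
        = 0.055200 + 0.048416 = 0.103616
Keeping only the burnt toast-present terms gives 0.048416, so
  P(burnt toast | detector, ¬actual fire) = 0.048416 / 0.103616 ≈ 0.4673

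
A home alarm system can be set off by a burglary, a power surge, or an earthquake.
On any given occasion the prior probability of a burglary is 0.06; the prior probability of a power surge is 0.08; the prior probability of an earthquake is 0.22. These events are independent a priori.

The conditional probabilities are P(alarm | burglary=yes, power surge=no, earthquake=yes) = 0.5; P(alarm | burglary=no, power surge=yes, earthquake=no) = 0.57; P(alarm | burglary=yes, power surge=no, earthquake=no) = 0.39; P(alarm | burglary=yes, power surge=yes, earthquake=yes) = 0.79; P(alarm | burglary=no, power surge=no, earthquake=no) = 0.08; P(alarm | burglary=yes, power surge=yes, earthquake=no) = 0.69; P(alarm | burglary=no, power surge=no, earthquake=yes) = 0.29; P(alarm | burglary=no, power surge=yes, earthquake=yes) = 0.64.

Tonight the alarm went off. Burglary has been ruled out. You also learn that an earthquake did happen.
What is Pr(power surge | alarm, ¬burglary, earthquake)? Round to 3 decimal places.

P(alarm | ¬burglary, earthquake) = 0.29·0.92 + 0.64·0.08 = 0.266800 + 0.051200 = 0.318000
Of this, 0.051200 comes from 0.64·0.08 (the power surge=true cases).
Hence the posterior is 0.051200/0.318000 ≈ 0.161.

Pr(power surge | alarm, ¬burglary, earthquake) ≈ 0.161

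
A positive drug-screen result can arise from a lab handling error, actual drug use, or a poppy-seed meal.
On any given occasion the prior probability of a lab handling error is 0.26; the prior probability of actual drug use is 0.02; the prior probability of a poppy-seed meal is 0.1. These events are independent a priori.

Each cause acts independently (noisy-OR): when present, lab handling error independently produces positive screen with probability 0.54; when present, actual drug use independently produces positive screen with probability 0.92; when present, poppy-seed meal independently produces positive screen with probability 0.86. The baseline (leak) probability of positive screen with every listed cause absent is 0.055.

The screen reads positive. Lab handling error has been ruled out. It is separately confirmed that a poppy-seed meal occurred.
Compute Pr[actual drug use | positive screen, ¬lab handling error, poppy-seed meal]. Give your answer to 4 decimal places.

Pr[actual drug use | positive screen, ¬lab handling error, poppy-seed meal] ≈ 0.0227

Under noisy-OR, P(positive screen | causes) = 1 − (1−0.055)·∏(1−qᵢ) over the active causes.
Enumerate both values of actual drug use and weight by the priors:
  P(positive screen | ¬lab handling error, poppy-seed meal) = 0.8677*0.98 + 0.989416*0.02
        = 0.850346 + 0.019788 = 0.870134
Keeping only the actual drug use-present terms gives 0.019788, so
  P(actual drug use | positive screen, ¬lab handling error, poppy-seed meal) = 0.019788 / 0.870134 ≈ 0.0227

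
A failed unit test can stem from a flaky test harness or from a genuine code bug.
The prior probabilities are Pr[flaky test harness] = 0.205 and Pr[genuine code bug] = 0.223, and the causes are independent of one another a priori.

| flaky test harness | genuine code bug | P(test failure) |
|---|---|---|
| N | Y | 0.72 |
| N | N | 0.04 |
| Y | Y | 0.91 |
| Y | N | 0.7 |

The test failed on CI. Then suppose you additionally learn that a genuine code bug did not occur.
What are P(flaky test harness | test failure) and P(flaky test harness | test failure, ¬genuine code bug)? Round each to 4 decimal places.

P(flaky test harness | test failure) ≈ 0.5012; P(flaky test harness | test failure, ¬genuine code bug) ≈ 0.8186

P(test failure) = 0.04·0.795·0.777 + 0.72·0.795·0.223 + 0.7·0.205·0.777 + 0.91·0.205·0.223 = 0.024709 + 0.127645 + 0.111500 + 0.041601 = 0.305455
Of this, 0.153101 comes from 0.111500 + 0.041601 (the flaky test harness=true cases).
P(flaky test harness | test failure) = 0.153101 / 0.305455 ≈ 0.5012

With the extra evidence:
Enumerate both values of flaky test harness and weight by the priors:
  P(test failure | ¬genuine code bug) = 0.04×0.795 + 0.7×0.205
        = 0.031800 + 0.143500 = 0.175300
The terms with flaky test harness present sum to 0.143500, so
  P(flaky test harness | test failure, ¬genuine code bug) = 0.143500 / 0.175300 ≈ 0.8186
Ruling out genuine code bug raises the posterior on flaky test harness — the flip side of explaining away.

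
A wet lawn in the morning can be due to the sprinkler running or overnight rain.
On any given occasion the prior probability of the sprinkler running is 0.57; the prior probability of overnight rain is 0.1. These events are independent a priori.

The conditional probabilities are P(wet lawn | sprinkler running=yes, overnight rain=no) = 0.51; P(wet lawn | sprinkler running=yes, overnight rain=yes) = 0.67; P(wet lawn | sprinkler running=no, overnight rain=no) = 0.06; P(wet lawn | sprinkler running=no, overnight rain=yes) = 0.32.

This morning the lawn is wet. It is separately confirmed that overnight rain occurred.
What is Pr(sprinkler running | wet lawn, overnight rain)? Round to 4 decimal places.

By total probability over both values of sprinkler running:
  P(wet lawn | overnight rain) = 0.32·0.43 + 0.67·0.57
        = 0.137600 + 0.381900 = 0.519500
Keeping only the sprinkler running-present terms gives 0.381900, so
  P(sprinkler running | wet lawn, overnight rain) = 0.381900 / 0.519500 ≈ 0.7351

Pr(sprinkler running | wet lawn, overnight rain) ≈ 0.7351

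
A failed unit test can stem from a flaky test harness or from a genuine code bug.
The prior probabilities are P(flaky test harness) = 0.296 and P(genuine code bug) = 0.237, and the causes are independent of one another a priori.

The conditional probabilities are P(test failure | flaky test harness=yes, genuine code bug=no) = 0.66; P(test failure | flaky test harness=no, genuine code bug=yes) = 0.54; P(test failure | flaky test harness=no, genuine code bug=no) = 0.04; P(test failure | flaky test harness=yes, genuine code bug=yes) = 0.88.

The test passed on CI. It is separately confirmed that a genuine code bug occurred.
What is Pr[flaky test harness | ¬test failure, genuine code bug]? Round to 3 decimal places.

Pr[flaky test harness | ¬test failure, genuine code bug] ≈ 0.099

For the numerator, keep only flaky test harness=true terms: 0.12×0.296 = 0.035520
The normalizing constant is 0.46×0.704 + 0.12×0.296 = 0.359360
P(flaky test harness | ¬test failure, genuine code bug) = 0.035520/0.359360 ≈ 0.099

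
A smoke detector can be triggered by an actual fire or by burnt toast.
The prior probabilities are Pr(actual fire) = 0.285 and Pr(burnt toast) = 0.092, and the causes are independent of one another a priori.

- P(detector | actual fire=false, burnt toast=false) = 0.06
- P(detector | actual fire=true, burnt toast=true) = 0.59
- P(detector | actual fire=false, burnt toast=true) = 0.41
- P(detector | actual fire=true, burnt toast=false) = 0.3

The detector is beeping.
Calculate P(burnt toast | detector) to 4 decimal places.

By total probability over the 4 (actual fire, burnt toast) configurations:
  P(detector) = 0.06*0.715*0.908 + 0.41*0.715*0.092 + 0.3*0.285*0.908 + 0.59*0.285*0.092
        = 0.038953 + 0.026970 + 0.077634 + 0.015470 = 0.159027
Keeping only the burnt toast-present terms gives 0.042440, so
  P(burnt toast | detector) = 0.042440 / 0.159027 ≈ 0.2669

P(burnt toast | detector) ≈ 0.2669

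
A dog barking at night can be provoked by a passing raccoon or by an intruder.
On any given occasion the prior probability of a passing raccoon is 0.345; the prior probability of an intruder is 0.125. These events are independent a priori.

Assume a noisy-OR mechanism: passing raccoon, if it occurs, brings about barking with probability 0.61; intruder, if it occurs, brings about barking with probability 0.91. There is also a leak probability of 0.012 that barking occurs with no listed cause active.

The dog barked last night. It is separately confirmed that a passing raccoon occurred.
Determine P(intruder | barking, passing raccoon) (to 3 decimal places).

Under noisy-OR, P(barking | causes) = 1 − (1−0.012)·∏(1−qᵢ) over the active causes.
Numerator (weight on configurations with intruder): 0.965321*0.125 = 0.120665
Normalizer over all consistent configurations: 0.61468*0.875 + 0.965321*0.125 = 0.658510
P(intruder | barking, passing raccoon) = 0.120665/0.658510 ≈ 0.183

P(intruder | barking, passing raccoon) ≈ 0.183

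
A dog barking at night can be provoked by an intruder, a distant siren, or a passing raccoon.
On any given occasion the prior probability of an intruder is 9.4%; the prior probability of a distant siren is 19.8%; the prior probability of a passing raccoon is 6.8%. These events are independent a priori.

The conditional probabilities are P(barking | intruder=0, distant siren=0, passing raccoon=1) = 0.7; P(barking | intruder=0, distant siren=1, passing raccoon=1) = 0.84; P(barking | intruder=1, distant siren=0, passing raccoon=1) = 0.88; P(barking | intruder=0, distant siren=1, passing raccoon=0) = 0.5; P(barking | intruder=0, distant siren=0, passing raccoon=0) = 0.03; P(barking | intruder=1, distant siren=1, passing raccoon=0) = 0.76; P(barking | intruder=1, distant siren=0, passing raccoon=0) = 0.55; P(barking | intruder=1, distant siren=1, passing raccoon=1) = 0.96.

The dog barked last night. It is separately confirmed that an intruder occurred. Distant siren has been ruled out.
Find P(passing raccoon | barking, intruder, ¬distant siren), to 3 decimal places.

By total probability over both values of passing raccoon:
  P(barking | intruder, ¬distant siren) = 0.55×0.932 + 0.88×0.068
        = 0.512600 + 0.059840 = 0.572440
Configurations with passing raccoon contribute 0.059840, so
  P(passing raccoon | barking, intruder, ¬distant siren) = 0.059840 / 0.572440 ≈ 0.105

P(passing raccoon | barking, intruder, ¬distant siren) ≈ 0.105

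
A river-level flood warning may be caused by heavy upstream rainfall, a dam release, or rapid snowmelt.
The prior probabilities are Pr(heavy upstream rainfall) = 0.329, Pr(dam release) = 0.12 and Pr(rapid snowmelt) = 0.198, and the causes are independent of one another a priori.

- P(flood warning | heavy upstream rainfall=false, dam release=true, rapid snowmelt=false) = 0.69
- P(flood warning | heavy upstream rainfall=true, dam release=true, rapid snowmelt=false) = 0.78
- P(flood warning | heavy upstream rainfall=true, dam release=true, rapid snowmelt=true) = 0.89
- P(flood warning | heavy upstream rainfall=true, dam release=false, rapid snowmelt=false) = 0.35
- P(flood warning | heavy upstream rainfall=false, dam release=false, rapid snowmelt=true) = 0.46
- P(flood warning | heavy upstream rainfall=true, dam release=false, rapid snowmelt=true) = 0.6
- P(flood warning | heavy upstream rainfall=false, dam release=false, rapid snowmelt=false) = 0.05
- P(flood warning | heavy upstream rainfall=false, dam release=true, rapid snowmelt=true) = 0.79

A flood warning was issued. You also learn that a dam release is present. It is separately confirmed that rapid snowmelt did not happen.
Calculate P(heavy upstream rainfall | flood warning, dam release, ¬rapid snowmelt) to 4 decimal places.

P(heavy upstream rainfall | flood warning, dam release, ¬rapid snowmelt) ≈ 0.3566

For the numerator, keep only heavy upstream rainfall=true terms: 0.78×0.329 = 0.256620
The normalizing constant is 0.69×0.671 + 0.78×0.329 = 0.719610
Posterior = 0.256620 / 0.719610 ≈ 0.3566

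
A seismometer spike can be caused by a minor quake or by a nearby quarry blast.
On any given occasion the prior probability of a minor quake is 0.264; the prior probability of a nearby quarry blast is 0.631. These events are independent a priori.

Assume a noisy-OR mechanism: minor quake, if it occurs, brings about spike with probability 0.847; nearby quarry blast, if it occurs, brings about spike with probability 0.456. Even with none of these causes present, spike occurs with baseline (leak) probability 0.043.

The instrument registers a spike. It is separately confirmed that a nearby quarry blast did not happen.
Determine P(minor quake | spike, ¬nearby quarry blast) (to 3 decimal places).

Under noisy-OR, P(spike | causes) = 1 − (1−0.043)·∏(1−qᵢ) over the active causes.
P(spike | ¬nearby quarry blast) = 0.043·0.736 + 0.853579·0.264 = 0.031648 + 0.225345 = 0.256993
The minor quake-present share is 0.853579·0.264 = 0.225345.
Hence the posterior is 0.225345/0.256993 ≈ 0.877.

P(minor quake | spike, ¬nearby quarry blast) ≈ 0.877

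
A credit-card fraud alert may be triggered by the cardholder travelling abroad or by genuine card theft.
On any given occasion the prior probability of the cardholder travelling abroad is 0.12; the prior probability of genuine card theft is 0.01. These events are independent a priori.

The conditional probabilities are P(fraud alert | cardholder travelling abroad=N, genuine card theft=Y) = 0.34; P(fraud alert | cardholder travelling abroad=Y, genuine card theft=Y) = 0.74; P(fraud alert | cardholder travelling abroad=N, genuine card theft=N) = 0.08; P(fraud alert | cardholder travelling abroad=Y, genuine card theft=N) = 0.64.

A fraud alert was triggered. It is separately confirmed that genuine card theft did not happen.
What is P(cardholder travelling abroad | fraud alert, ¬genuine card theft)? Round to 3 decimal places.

Sum P(fraud alert|·) weighted by the priors over both values of cardholder travelling abroad:
  P(fraud alert | ¬genuine card theft) = 0.08*0.88 + 0.64*0.12
        = 0.070400 + 0.076800 = 0.147200
Keeping only the cardholder travelling abroad-present terms gives 0.076800, so
  P(cardholder travelling abroad | fraud alert, ¬genuine card theft) = 0.076800 / 0.147200 ≈ 0.522

P(cardholder travelling abroad | fraud alert, ¬genuine card theft) ≈ 0.522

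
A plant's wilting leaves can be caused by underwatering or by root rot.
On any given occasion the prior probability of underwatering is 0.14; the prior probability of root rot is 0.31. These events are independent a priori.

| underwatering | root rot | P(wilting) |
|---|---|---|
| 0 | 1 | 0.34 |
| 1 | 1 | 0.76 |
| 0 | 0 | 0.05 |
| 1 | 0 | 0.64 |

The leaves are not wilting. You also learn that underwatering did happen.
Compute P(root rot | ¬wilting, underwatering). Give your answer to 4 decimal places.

By total probability over both values of root rot:
  P(¬wilting | underwatering) = 0.36*0.69 + 0.24*0.31
        = 0.248400 + 0.074400 = 0.322800
Keeping only the root rot-present terms gives 0.074400, so
  P(root rot | ¬wilting, underwatering) = 0.074400 / 0.322800 ≈ 0.2305

P(root rot | ¬wilting, underwatering) ≈ 0.2305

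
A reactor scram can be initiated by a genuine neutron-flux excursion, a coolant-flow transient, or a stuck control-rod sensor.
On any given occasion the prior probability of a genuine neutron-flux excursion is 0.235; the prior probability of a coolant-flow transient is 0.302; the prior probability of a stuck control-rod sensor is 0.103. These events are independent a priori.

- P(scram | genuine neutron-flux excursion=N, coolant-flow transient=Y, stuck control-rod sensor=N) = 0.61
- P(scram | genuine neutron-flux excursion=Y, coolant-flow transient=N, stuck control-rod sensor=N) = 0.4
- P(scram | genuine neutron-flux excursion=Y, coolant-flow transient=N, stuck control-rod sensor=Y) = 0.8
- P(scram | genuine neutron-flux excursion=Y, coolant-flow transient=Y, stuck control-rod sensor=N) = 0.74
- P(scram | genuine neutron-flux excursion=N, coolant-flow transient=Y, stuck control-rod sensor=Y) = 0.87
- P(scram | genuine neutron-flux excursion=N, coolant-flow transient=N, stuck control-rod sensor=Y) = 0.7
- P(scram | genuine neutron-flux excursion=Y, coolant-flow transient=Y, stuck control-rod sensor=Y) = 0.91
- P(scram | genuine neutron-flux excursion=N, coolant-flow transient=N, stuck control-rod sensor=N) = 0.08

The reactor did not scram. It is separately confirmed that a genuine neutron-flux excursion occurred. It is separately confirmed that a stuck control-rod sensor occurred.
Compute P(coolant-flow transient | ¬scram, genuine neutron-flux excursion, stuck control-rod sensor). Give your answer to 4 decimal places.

P(coolant-flow transient | ¬scram, genuine neutron-flux excursion, stuck control-rod sensor) ≈ 0.1630

P(¬scram | genuine neutron-flux excursion, stuck control-rod sensor) = 0.2*0.698 + 0.09*0.302 = 0.139600 + 0.027180 = 0.166780
The coolant-flow transient-present share is 0.09*0.302 = 0.027180.
So P(coolant-flow transient | ¬scram, genuine neutron-flux excursion, stuck control-rod sensor) = 0.027180/0.166780 ≈ 0.1630.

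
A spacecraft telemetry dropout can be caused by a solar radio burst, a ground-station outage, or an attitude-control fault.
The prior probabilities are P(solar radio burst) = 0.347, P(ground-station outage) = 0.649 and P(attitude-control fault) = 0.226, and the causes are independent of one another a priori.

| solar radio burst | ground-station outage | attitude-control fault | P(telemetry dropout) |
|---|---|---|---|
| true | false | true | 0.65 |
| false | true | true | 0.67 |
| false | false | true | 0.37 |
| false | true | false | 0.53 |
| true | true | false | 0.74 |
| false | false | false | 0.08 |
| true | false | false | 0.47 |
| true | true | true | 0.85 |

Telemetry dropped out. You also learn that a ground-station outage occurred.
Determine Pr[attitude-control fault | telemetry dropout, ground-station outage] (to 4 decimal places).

Pr[attitude-control fault | telemetry dropout, ground-station outage] ≈ 0.2619

P(telemetry dropout | ground-station outage) = 0.53*0.653*0.774 + 0.67*0.653*0.226 + 0.74*0.347*0.774 + 0.85*0.347*0.226 = 0.267874 + 0.098877 + 0.198748 + 0.066659 = 0.632158
The attitude-control fault-present share is 0.098877 + 0.066659 = 0.165536.
So P(attitude-control fault | telemetry dropout, ground-station outage) = 0.165536/0.632158 ≈ 0.2619.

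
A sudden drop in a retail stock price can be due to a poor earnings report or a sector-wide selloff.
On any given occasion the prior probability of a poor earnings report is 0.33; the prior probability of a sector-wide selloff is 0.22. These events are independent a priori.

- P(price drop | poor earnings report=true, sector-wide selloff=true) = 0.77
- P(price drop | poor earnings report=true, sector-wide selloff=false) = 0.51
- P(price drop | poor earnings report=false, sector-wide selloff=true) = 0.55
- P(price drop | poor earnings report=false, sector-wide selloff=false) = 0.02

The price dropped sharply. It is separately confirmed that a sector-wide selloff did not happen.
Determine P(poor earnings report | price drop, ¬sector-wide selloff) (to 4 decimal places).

Enumerate both values of poor earnings report and weight by the priors:
  P(price drop | ¬sector-wide selloff) = 0.02×0.67 + 0.51×0.33
        = 0.013400 + 0.168300 = 0.181700
Keeping only the poor earnings report-present terms gives 0.168300, so
  P(poor earnings report | price drop, ¬sector-wide selloff) = 0.168300 / 0.181700 ≈ 0.9263

P(poor earnings report | price drop, ¬sector-wide selloff) ≈ 0.9263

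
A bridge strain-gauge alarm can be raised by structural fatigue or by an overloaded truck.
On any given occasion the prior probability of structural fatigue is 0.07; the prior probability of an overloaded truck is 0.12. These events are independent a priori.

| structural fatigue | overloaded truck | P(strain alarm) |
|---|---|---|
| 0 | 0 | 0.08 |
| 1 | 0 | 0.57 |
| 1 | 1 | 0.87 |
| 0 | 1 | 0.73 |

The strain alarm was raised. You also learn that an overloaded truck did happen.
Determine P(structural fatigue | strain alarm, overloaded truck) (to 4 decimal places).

For the numerator, keep only structural fatigue=true terms: 0.87·0.07 = 0.060900
Normalizer over all consistent configurations: 0.73·0.93 + 0.87·0.07 = 0.739800
Posterior = 0.060900 / 0.739800 ≈ 0.0823

P(structural fatigue | strain alarm, overloaded truck) ≈ 0.0823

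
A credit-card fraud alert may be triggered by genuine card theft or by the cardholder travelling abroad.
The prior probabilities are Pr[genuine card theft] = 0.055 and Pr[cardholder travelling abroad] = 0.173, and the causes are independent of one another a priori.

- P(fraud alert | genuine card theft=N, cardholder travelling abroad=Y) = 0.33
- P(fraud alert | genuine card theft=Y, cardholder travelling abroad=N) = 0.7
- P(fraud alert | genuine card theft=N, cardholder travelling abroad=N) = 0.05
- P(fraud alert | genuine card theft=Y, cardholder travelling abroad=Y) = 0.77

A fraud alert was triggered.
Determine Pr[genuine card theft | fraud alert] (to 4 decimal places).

Enumerate the 4 (genuine card theft, cardholder travelling abroad) configurations and weight by the priors:
  P(fraud alert) = 0.05*0.945*0.827 + 0.33*0.945*0.173 + 0.7*0.055*0.827 + 0.77*0.055*0.173
        = 0.039076 + 0.053950 + 0.031839 + 0.007327 = 0.132192
Configurations with genuine card theft contribute 0.039166, so
  P(genuine card theft | fraud alert) = 0.039166 / 0.132192 ≈ 0.2963

Pr[genuine card theft | fraud alert] ≈ 0.2963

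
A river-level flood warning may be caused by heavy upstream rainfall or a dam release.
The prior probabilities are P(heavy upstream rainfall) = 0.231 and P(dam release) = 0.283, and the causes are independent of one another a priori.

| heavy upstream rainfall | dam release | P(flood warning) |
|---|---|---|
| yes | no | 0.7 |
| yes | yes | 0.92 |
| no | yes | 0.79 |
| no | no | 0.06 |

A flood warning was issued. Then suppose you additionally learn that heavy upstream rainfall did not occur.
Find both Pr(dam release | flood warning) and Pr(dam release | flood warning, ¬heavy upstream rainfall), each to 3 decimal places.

Numerator (weight on configurations with dam release): 0.171925 + 0.060143 = 0.232068
The normalizing constant is 0.06*0.769*0.717 + 0.79*0.769*0.283 + 0.7*0.231*0.717 + 0.92*0.231*0.283 = 0.381089
Posterior = 0.232068 / 0.381089 ≈ 0.609

Now also conditioning on heavy upstream rainfall≠true:
Weight on dam release=true, given the evidence: 0.79·0.283 = 0.223570
The normalizing constant is 0.06·0.717 + 0.79·0.283 = 0.266590
P(dam release | flood warning, ¬heavy upstream rainfall) = 0.223570/0.266590 ≈ 0.839
With heavy upstream rainfall excluded, dam release must carry more of the explanatory weight for the flood warning.

Pr(dam release | flood warning) ≈ 0.609; Pr(dam release | flood warning, ¬heavy upstream rainfall) ≈ 0.839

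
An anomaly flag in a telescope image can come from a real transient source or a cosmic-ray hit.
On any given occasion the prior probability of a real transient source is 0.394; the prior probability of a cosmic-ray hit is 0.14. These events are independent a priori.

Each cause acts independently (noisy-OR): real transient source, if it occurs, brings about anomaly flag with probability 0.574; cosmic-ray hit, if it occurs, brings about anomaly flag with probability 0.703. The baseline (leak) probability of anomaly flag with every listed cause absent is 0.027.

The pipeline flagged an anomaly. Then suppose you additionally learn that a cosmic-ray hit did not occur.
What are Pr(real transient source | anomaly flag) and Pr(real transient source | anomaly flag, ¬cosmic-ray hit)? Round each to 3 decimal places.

Pr(real transient source | anomaly flag) ≈ 0.768; Pr(real transient source | anomaly flag, ¬cosmic-ray hit) ≈ 0.934

Under noisy-OR, P(anomaly flag | causes) = 1 − (1−0.027)·∏(1−qᵢ) over the active causes.
For the numerator, keep only real transient source=true terms: 0.198391 + 0.048369 = 0.246760
The normalizing constant is 0.027×0.606×0.86 + 0.711019×0.606×0.14 + 0.585502×0.394×0.86 + 0.876894×0.394×0.14 = 0.321154
P(real transient source | anomaly flag) = 0.246760/0.321154 ≈ 0.768

Now also conditioning on cosmic-ray hit≠true:
By total probability over both values of real transient source:
  P(anomaly flag | ¬cosmic-ray hit) = 0.027*0.606 + 0.585502*0.394
        = 0.016362 + 0.230688 = 0.247050
The terms with real transient source present sum to 0.230688, so
  P(real transient source | anomaly flag, ¬cosmic-ray hit) = 0.230688 / 0.247050 ≈ 0.934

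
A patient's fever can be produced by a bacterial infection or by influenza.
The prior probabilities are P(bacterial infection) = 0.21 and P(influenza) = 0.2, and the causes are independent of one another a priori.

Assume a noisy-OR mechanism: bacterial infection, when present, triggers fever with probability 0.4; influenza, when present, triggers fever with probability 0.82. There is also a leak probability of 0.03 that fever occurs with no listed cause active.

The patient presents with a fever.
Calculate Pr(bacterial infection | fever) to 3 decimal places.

Pr(bacterial infection | fever) ≈ 0.419

Under noisy-OR, P(fever | causes) = 1 − (1−0.03)·∏(1−qᵢ) over the active causes.
For the numerator, keep only bacterial infection=true terms: 0.070224 + 0.037600 = 0.107824
Denominator P(fever): 0.03·0.79·0.8 + 0.8254·0.79·0.2 + 0.418·0.21·0.8 + 0.89524·0.21·0.2 = 0.257197
Posterior = 0.107824 / 0.257197 ≈ 0.419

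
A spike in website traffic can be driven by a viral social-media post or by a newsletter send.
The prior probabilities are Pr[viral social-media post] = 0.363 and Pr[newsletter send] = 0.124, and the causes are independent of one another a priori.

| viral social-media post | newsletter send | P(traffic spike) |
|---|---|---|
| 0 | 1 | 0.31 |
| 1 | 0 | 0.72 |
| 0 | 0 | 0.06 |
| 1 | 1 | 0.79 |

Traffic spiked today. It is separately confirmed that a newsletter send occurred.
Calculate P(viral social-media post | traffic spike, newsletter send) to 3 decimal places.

P(viral social-media post | traffic spike, newsletter send) ≈ 0.592

P(traffic spike | newsletter send) = 0.31·0.637 + 0.79·0.363 = 0.197470 + 0.286770 = 0.484240
Restricting to configurations with viral social-media post present: 0.79·0.363 = 0.286770.
So P(viral social-media post | traffic spike, newsletter send) = 0.286770/0.484240 ≈ 0.592.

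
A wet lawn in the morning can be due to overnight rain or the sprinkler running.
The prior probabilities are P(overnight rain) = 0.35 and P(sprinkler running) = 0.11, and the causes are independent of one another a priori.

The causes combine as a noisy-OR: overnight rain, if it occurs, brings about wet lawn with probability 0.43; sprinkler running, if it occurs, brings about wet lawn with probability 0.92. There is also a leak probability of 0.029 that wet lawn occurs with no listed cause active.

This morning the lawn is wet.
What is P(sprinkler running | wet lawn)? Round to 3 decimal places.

P(sprinkler running | wet lawn) ≈ 0.397

Under noisy-OR, P(wet lawn | causes) = 1 − (1−0.029)·∏(1−qᵢ) over the active causes.
By total probability over the 4 (overnight rain, sprinkler running) configurations:
  P(wet lawn) = 0.029*0.65*0.89 + 0.92232*0.65*0.11 + 0.44653*0.35*0.89 + 0.955722*0.35*0.11
        = 0.016777 + 0.065946 + 0.139094 + 0.036795 = 0.258612
The terms with sprinkler running present sum to 0.102741, so
  P(sprinkler running | wet lawn) = 0.102741 / 0.258612 ≈ 0.397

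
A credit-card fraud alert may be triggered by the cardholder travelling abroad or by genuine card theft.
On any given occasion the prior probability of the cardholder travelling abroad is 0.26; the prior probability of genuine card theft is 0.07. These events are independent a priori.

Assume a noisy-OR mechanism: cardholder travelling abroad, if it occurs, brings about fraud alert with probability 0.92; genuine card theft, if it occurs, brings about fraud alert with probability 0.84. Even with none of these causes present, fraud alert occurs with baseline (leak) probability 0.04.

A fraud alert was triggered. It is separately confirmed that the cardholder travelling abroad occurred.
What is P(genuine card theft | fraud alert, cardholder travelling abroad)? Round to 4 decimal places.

Under noisy-OR, P(fraud alert | causes) = 1 − (1−0.04)·∏(1−qᵢ) over the active causes.
By total probability over both values of genuine card theft:
  P(fraud alert | cardholder travelling abroad) = 0.9232*0.93 + 0.987712*0.07
        = 0.858576 + 0.069140 = 0.927716
Keeping only the genuine card theft-present terms gives 0.069140, so
  P(genuine card theft | fraud alert, cardholder travelling abroad) = 0.069140 / 0.927716 ≈ 0.0745

P(genuine card theft | fraud alert, cardholder travelling abroad) ≈ 0.0745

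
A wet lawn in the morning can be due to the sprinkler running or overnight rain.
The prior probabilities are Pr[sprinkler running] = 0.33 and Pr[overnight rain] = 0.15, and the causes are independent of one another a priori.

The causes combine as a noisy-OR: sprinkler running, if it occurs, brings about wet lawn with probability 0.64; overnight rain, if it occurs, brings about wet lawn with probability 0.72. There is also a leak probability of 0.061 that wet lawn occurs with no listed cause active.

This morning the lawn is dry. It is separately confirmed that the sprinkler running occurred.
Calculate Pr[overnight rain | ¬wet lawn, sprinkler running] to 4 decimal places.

Under noisy-OR, P(wet lawn | causes) = 1 − (1−0.061)·∏(1−qᵢ) over the active causes.
Sum P(¬wet lawn|·) weighted by the priors over both values of overnight rain:
  P(¬wet lawn | sprinkler running) = 0.33804*0.85 + 0.094651*0.15
        = 0.287334 + 0.014198 = 0.301532
Keeping only the overnight rain-present terms gives 0.014198, so
  P(overnight rain | ¬wet lawn, sprinkler running) = 0.014198 / 0.301532 ≈ 0.0471

Pr[overnight rain | ¬wet lawn, sprinkler running] ≈ 0.0471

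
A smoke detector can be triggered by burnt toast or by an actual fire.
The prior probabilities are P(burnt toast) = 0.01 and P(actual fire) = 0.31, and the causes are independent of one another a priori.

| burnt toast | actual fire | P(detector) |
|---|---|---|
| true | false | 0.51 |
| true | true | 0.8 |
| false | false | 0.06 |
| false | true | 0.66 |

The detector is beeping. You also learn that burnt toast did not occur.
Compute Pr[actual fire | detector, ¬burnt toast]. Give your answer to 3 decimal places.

Sum P(detector|·) weighted by the priors over both values of actual fire:
  P(detector | ¬burnt toast) = 0.06·0.69 + 0.66·0.31
        = 0.041400 + 0.204600 = 0.246000
Configurations with actual fire contribute 0.204600, so
  P(actual fire | detector, ¬burnt toast) = 0.204600 / 0.246000 ≈ 0.832

Pr[actual fire | detector, ¬burnt toast] ≈ 0.832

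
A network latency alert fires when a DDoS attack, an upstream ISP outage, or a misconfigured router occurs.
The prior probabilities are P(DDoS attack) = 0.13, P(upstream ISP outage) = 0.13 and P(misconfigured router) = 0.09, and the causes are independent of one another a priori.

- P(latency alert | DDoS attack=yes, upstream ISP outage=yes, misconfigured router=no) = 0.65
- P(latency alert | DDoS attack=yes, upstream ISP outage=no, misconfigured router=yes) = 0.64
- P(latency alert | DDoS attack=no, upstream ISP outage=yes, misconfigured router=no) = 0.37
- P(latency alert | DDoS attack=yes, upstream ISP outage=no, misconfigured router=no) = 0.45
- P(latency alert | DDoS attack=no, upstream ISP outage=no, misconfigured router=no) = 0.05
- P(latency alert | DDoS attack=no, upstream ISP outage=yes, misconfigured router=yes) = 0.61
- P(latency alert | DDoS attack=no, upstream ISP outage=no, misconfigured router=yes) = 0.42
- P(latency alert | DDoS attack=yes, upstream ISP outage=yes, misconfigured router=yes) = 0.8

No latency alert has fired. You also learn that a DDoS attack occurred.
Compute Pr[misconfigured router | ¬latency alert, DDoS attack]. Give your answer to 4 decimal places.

Pr[misconfigured router | ¬latency alert, DDoS attack] ≈ 0.0602

P(¬latency alert | DDoS attack) = 0.55×0.87×0.91 + 0.36×0.87×0.09 + 0.35×0.13×0.91 + 0.2×0.13×0.09 = 0.435435 + 0.028188 + 0.041405 + 0.002340 = 0.507368
The misconfigured router-present share is 0.028188 + 0.002340 = 0.030528.
So P(misconfigured router | ¬latency alert, DDoS attack) = 0.030528/0.507368 ≈ 0.0602.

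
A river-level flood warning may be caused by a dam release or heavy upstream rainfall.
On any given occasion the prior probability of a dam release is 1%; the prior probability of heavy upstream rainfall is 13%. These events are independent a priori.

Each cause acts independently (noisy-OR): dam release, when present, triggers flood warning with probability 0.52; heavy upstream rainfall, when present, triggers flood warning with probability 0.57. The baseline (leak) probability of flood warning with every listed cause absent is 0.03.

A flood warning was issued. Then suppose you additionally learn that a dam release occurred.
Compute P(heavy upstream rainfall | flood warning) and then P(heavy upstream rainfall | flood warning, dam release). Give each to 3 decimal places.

P(heavy upstream rainfall | flood warning) ≈ 0.714; P(heavy upstream rainfall | flood warning, dam release) ≈ 0.183

Under noisy-OR, P(flood warning | causes) = 1 − (1−0.03)·∏(1−qᵢ) over the active causes.
Sum P(flood warning|·) weighted by the priors over the 4 (dam release, heavy upstream rainfall) configurations:
  P(flood warning) = 0.03*0.99*0.87 + 0.5829*0.99*0.13 + 0.5344*0.01*0.87 + 0.799792*0.01*0.13
        = 0.025839 + 0.075019 + 0.004649 + 0.001040 = 0.106547
The terms with heavy upstream rainfall present sum to 0.076059, so
  P(heavy upstream rainfall | flood warning) = 0.076059 / 0.106547 ≈ 0.714

With the extra evidence:
P(flood warning | dam release) = 0.5344·0.87 + 0.799792·0.13 = 0.464928 + 0.103973 = 0.568901
The heavy upstream rainfall-present share is 0.799792·0.13 = 0.103973.
P(heavy upstream rainfall | flood warning, dam release) = 0.103973 / 0.568901 ≈ 0.183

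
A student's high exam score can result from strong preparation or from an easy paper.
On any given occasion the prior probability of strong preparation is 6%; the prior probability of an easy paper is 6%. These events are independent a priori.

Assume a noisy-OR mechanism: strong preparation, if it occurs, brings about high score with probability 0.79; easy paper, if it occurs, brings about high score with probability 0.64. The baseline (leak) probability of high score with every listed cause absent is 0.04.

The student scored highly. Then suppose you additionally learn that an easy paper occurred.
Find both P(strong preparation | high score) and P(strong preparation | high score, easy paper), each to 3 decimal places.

Under noisy-OR, P(high score | causes) = 1 − (1−0.04)·∏(1−qᵢ) over the active causes.
Weight on strong preparation=true, given the evidence: 0.045030 + 0.003339 = 0.048369
The normalizing constant is 0.04*0.94*0.94 + 0.6544*0.94*0.06 + 0.7984*0.06*0.94 + 0.927424*0.06*0.06 = 0.120621
Posterior = 0.048369 / 0.120621 ≈ 0.401

With the extra evidence:
For the numerator, keep only strong preparation=true terms: 0.927424×0.06 = 0.055645
Denominator P(high score | easy paper): 0.6544×0.94 + 0.927424×0.06 = 0.670781
Posterior = 0.055645 / 0.670781 ≈ 0.083
— easy paper explains away the evidence for strong preparation.

P(strong preparation | high score) ≈ 0.401; P(strong preparation | high score, easy paper) ≈ 0.083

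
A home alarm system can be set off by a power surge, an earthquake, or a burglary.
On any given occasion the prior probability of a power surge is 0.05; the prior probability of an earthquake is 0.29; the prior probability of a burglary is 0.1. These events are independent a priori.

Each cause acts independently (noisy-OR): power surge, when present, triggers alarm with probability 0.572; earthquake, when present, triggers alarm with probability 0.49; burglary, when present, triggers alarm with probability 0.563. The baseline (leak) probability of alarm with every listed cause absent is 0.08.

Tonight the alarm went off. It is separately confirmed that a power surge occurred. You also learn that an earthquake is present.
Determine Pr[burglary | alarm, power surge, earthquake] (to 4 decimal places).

Under noisy-OR, P(alarm | causes) = 1 − (1−0.08)·∏(1−qᵢ) over the active causes.
P(alarm | power surge, earthquake) = 0.799182·0.9 + 0.912243·0.1 = 0.719264 + 0.091224 = 0.810488
Of this, 0.091224 comes from 0.912243·0.1 (the burglary=true cases).
So P(burglary | alarm, power surge, earthquake) = 0.091224/0.810488 ≈ 0.1126.

Pr[burglary | alarm, power surge, earthquake] ≈ 0.1126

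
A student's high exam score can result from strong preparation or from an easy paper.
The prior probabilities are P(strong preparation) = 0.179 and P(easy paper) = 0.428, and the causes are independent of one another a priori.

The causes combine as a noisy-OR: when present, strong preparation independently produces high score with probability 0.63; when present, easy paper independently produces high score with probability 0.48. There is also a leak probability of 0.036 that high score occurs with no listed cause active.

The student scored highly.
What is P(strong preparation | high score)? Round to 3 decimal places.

P(strong preparation | high score) ≈ 0.400

Under noisy-OR, P(high score | causes) = 1 − (1−0.036)·∏(1−qᵢ) over the active causes.
P(high score) = 0.036×0.821×0.572 + 0.49872×0.821×0.428 + 0.64332×0.179×0.572 + 0.814526×0.179×0.428 = 0.016906 + 0.175244 + 0.065868 + 0.062402 = 0.320420
Of this, 0.128270 comes from 0.065868 + 0.062402 (the strong preparation=true cases).
Hence the posterior is 0.128270/0.320420 ≈ 0.400.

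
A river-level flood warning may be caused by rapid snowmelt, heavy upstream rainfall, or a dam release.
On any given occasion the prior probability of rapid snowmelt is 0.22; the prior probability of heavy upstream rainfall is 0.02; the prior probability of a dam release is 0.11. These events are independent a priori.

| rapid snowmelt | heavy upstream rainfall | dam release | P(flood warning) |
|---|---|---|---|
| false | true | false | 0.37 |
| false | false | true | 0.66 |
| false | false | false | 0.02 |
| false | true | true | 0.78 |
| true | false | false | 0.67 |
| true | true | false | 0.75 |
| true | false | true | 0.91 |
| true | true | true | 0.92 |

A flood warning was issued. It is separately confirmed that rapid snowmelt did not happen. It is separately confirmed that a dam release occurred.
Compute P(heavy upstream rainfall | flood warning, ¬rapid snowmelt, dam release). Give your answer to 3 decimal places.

Numerator (weight on configurations with heavy upstream rainfall): 0.78·0.02 = 0.015600
Normalizer over all consistent configurations: 0.66·0.98 + 0.78·0.02 = 0.662400
P(heavy upstream rainfall | flood warning, ¬rapid snowmelt, dam release) = 0.015600/0.662400 ≈ 0.024

P(heavy upstream rainfall | flood warning, ¬rapid snowmelt, dam release) ≈ 0.024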